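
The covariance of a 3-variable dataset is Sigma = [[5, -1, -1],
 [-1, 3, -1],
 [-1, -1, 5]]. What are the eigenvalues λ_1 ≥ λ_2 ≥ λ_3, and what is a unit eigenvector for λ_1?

Step 1 — characteristic polynomial p(λ) = det(λI - Sigma) = λ³ - tr·λ² + c_1·λ - det, where tr = trace, c_1 = sum of the principal 2×2 minors, det = det(Sigma):
  tr = 5 + 3 + 5 = 13,
  c_1 = (5·3 - (-1)²) + (5·5 - (-1)²) + (3·5 - (-1)²) = 14 + 24 + 14 = 52,
  det = 5·(3·5 - (-1)²) - (-1)·((-1)·5 - (-1)·(-1)) + (-1)·((-1)·(-1) - 3·(-1)) = 5·(14) - (-1)·(-6) + (-1)·(4) = 60.
  So p(λ) = λ³ - 13λ² + 52λ - 60.
Step 2 — look for an integer root (rational root theorem: any rational root is an integer divisor of 60). Testing λ = 2:
  p(2) = 8 - 52 + 104 - 60 = 0  ✓
  Dividing out (λ - 2): p(λ) = (λ - 2)(λ² - 11λ + 30).
Step 3 — remaining eigenvalues from the quadratic λ² - 11λ + 30 = 0:
  Δ = 11² - 4·30 = 121 - 120 = 1,  λ = (11 ± √1)/2 = (11 ± 1)/2 = 6 or 5.
  Sorted: λ_1 = 6,  λ_2 = 5,  λ_3 = 2  (check: sum = 13 = tr ✓).

Step 4 — unit eigenvector for λ_1 = 6: v spans the null space of (Sigma - λ_1 I), whose rows are
  r_1 = (-1, -1, -1),  r_2 = (-1, -3, -1),  r_3 = (-1, -1, -1).
  v is orthogonal to every row, so take v ∝ r_1 × r_2 = ((-1)·(-1) - (-1)·(-3), (-1)·(-1) - (-1)·(-1), (-1)·(-3) - (-1)·(-1)) = (-2, 0, 2).
  Rescale (divide by 2; multiply by -1 so the first nonzero entry is positive): u = (1, 0, -1).
  ||u|| = √((1)² + (0)² + (-1)²) = √(2) ≈ 1.4142,  v_1 = u/||u|| ≈ (0.7071, 0, -0.7071) (||v_1|| = 1).

λ_1 = 6,  λ_2 = 5,  λ_3 = 2;  v_1 ≈ (0.7071, 0, -0.7071)


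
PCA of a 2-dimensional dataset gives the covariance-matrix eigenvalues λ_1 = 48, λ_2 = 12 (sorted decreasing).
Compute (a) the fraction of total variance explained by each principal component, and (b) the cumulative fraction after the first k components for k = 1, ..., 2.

Step 1 — total variance = trace(Sigma) = Σ λ_i = 48 + 12 = 60.

Step 2 — fraction explained by component i = λ_i / Σ λ:
  PC1: 48/60 = 0.8
  PC2: 12/60 = 0.2

Step 3 — cumulative fraction after k components = (λ_1 + ... + λ_k) / Σ λ:
  k = 1: 48/60 = 0.8
  k = 2: (48 + 12)/60 = 60/60 = 1

Summary (fraction, with percent):

explained: PC1 0.8 (80%), PC2 0.2 (20%);  cumulative: 0.8, 1


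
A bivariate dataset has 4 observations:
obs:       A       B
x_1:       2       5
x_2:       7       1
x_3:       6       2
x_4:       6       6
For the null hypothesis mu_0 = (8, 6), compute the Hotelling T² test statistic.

Step 1 — sample mean vector:
  mean(A) = (2 + 7 + 6 + 6) / 4 = 21/4 = 5.25
  mean(B) = (5 + 1 + 2 + 6) / 4 = 14/4 = 3.5
  x̄ = (5.25, 3.5),  deviation x̄ - mu_0 = (5.25, 3.5) - (8, 6) = (-2.75, -2.5).

Step 2 — sample covariance matrix, S[i,j] = (1/(n-1)) · Σ_k (x_{k,i} - mean_i) · (x_{k,j} - mean_j), divisor n-1 = 3:
  S[A,A] = ((-3.25)·(-3.25) + (1.75)·(1.75) + (0.75)·(0.75) + (0.75)·(0.75)) / 3 = 14.75/3 = 4.9167
  S[A,B] = ((-3.25)·(1.5) + (1.75)·(-2.5) + (0.75)·(-1.5) + (0.75)·(2.5)) / 3 = -8.5/3 = -2.8333
  S[B,B] = ((1.5)·(1.5) + (-2.5)·(-2.5) + (-1.5)·(-1.5) + (2.5)·(2.5)) / 3 = 17/3 = 5.6667
  S = [[4.9167, -2.8333],
 [-2.8333, 5.6667]].

Step 3 — invert S. det(S) = 4.9167·5.6667 - (-2.8333)² = 19.8333.
  S^{-1} = (1/det) · [[d, -b], [-b, a]] = [[0.2857, 0.1429],
 [0.1429, 0.2479]].

Step 4 — quadratic form (x̄ - mu_0)^T · S^{-1} · (x̄ - mu_0):
  S^{-1} · (x̄ - mu_0) = (-1.1429, -1.0126),
  (x̄ - mu_0)^T · [...] = (-2.75)·(-1.1429) + (-2.5)·(-1.0126) = 5.6744.

Step 5 — scale by n: T² = 4 · 5.6744 = 22.6975.

T² ≈ 22.6975


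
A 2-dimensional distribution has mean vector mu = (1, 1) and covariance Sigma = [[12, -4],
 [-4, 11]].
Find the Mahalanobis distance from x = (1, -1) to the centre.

Step 1 — centre the observation: (x - mu) = (0, -2).

Step 2 — invert Sigma. det(Sigma) = 12·11 - (-4)² = 116.
  Sigma^{-1} = (1/det) · [[d, -b], [-b, a]] = [[0.0948, 0.0345],
 [0.0345, 0.1034]].

Step 3 — form the quadratic (x - mu)^T · Sigma^{-1} · (x - mu):
  Sigma^{-1} · (x - mu) = (-0.069, -0.2069).
  (x - mu)^T · [Sigma^{-1} · (x - mu)] = (0)·(-0.069) + (-2)·(-0.2069) = 0.4138.

Step 4 — take square root: d = √(0.4138) ≈ 0.6433.

d(x, mu) = √(0.4138) ≈ 0.6433


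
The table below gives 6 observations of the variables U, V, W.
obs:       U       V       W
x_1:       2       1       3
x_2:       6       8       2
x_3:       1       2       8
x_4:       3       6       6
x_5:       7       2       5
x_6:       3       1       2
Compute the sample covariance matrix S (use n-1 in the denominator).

Step 1 — column means:
  mean(U) = (2 + 6 + 1 + 3 + 7 + 3) / 6 = 22/6 = 3.6667
  mean(V) = (1 + 8 + 2 + 6 + 2 + 1) / 6 = 20/6 = 3.3333
  mean(W) = (3 + 2 + 8 + 6 + 5 + 2) / 6 = 26/6 = 4.3333

Step 2 — sample covariance S[i,j] = (1/(n-1)) · Σ_k (x_{k,i} - mean_i) · (x_{k,j} - mean_j), with n-1 = 5.
  S[U,U] = ((-1.6667)·(-1.6667) + (2.3333)·(2.3333) + (-2.6667)·(-2.6667) + (-0.6667)·(-0.6667) + (3.3333)·(3.3333) + (-0.6667)·(-0.6667)) / 5 = 27.3333/5 = 5.4667
  S[U,V] = ((-1.6667)·(-2.3333) + (2.3333)·(4.6667) + (-2.6667)·(-1.3333) + (-0.6667)·(2.6667) + (3.3333)·(-1.3333) + (-0.6667)·(-2.3333)) / 5 = 13.6667/5 = 2.7333
  S[U,W] = ((-1.6667)·(-1.3333) + (2.3333)·(-2.3333) + (-2.6667)·(3.6667) + (-0.6667)·(1.6667) + (3.3333)·(0.6667) + (-0.6667)·(-2.3333)) / 5 = -10.3333/5 = -2.0667
  S[V,V] = ((-2.3333)·(-2.3333) + (4.6667)·(4.6667) + (-1.3333)·(-1.3333) + (2.6667)·(2.6667) + (-1.3333)·(-1.3333) + (-2.3333)·(-2.3333)) / 5 = 43.3333/5 = 8.6667
  S[V,W] = ((-2.3333)·(-1.3333) + (4.6667)·(-2.3333) + (-1.3333)·(3.6667) + (2.6667)·(1.6667) + (-1.3333)·(0.6667) + (-2.3333)·(-2.3333)) / 5 = -3.6667/5 = -0.7333
  S[W,W] = ((-1.3333)·(-1.3333) + (-2.3333)·(-2.3333) + (3.6667)·(3.6667) + (1.6667)·(1.6667) + (0.6667)·(0.6667) + (-2.3333)·(-2.3333)) / 5 = 29.3333/5 = 5.8667

S is symmetric (S[j,i] = S[i,j]). Assembling:

S = [[5.4667, 2.7333, -2.0667],
 [2.7333, 8.6667, -0.7333],
 [-2.0667, -0.7333, 5.8667]]


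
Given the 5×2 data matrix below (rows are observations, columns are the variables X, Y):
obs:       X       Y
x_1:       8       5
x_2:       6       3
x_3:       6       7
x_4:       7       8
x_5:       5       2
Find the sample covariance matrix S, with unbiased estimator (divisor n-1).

Step 1 — column means:
  mean(X) = (8 + 6 + 6 + 7 + 5) / 5 = 32/5 = 6.4
  mean(Y) = (5 + 3 + 7 + 8 + 2) / 5 = 25/5 = 5

Step 2 — sample covariance S[i,j] = (1/(n-1)) · Σ_k (x_{k,i} - mean_i) · (x_{k,j} - mean_j), with n-1 = 4.
  S[X,X] = ((1.6)·(1.6) + (-0.4)·(-0.4) + (-0.4)·(-0.4) + (0.6)·(0.6) + (-1.4)·(-1.4)) / 4 = 5.2/4 = 1.3
  S[X,Y] = ((1.6)·(0) + (-0.4)·(-2) + (-0.4)·(2) + (0.6)·(3) + (-1.4)·(-3)) / 4 = 6/4 = 1.5
  S[Y,Y] = ((0)·(0) + (-2)·(-2) + (2)·(2) + (3)·(3) + (-3)·(-3)) / 4 = 26/4 = 6.5

S is symmetric (S[j,i] = S[i,j]). Assembling:

S = [[1.3, 1.5],
 [1.5, 6.5]]


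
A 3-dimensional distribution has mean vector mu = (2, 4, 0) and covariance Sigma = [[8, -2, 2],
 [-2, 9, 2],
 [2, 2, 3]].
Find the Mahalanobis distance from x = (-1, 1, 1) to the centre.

Step 1 — centre the observation: (x - mu) = (-3, -3, 1).

Step 2 — invert Sigma (cofactor / det for 3×3, or solve directly):
  Sigma^{-1} = [[0.1917, 0.0833, -0.1833],
 [0.0833, 0.1667, -0.1667],
 [-0.1833, -0.1667, 0.5667]].

Step 3 — form the quadratic (x - mu)^T · Sigma^{-1} · (x - mu):
  Sigma^{-1} · (x - mu) = (-1.0083, -0.9167, 1.6167).
  (x - mu)^T · [Sigma^{-1} · (x - mu)] = (-3)·(-1.0083) + (-3)·(-0.9167) + (1)·(1.6167) = 7.3917.

Step 4 — take square root: d = √(7.3917) ≈ 2.7188.

d(x, mu) = √(7.3917) ≈ 2.7188


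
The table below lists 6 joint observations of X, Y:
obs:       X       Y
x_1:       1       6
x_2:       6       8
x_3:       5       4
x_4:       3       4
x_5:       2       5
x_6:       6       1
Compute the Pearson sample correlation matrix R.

Step 1 — column means:
  mean(X) = (1 + 6 + 5 + 3 + 2 + 6) / 6 = 23/6 = 3.8333
  mean(Y) = (6 + 8 + 4 + 4 + 5 + 1) / 6 = 28/6 = 4.6667

Step 2 — sample variances and covariances s[i,j] = (1/(n-1)) · Σ_k (x_{k,i} - mean_i) · (x_{k,j} - mean_j), with n-1 = 5:
  s[X,X] = ((-2.8333)·(-2.8333) + (2.1667)·(2.1667) + (1.1667)·(1.1667) + (-0.8333)·(-0.8333) + (-1.8333)·(-1.8333) + (2.1667)·(2.1667)) / 5 = 22.8333/5 = 4.5667
  s[X,Y] = ((-2.8333)·(1.3333) + (2.1667)·(3.3333) + (1.1667)·(-0.6667) + (-0.8333)·(-0.6667) + (-1.8333)·(0.3333) + (2.1667)·(-3.6667)) / 5 = -5.3333/5 = -1.0667
  s[Y,Y] = ((1.3333)·(1.3333) + (3.3333)·(3.3333) + (-0.6667)·(-0.6667) + (-0.6667)·(-0.6667) + (0.3333)·(0.3333) + (-3.6667)·(-3.6667)) / 5 = 27.3333/5 = 5.4667
  Sample standard deviations s_i = √(s[i,i]):
  s(X) = √(4.5667) = 2.137
  s(Y) = √(5.4667) = 2.3381

Step 3 — r_{ij} = s_{ij} / (s_i · s_j):
  r[X,X] = 1 (diagonal).
  r[X,Y] = -1.0667 / (2.137 · 2.3381) = -1.0667 / 4.9964 = -0.2135
  r[Y,Y] = 1 (diagonal).

R is symmetric with unit diagonal. Assembling:

R = [[1, -0.2135],
 [-0.2135, 1]]


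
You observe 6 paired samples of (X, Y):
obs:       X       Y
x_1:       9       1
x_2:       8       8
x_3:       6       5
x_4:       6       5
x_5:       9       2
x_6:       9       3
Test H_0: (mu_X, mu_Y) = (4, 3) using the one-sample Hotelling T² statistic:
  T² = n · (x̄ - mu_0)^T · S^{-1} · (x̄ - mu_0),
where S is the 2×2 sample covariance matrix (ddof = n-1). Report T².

Step 1 — sample mean vector:
  mean(X) = (9 + 8 + 6 + 6 + 9 + 9) / 6 = 47/6 = 7.8333
  mean(Y) = (1 + 8 + 5 + 5 + 2 + 3) / 6 = 24/6 = 4
  x̄ = (7.8333, 4),  deviation x̄ - mu_0 = (7.8333, 4) - (4, 3) = (3.8333, 1).

Step 2 — sample covariance matrix, S[i,j] = (1/(n-1)) · Σ_k (x_{k,i} - mean_i) · (x_{k,j} - mean_j), divisor n-1 = 5:
  S[X,X] = ((1.1667)·(1.1667) + (0.1667)·(0.1667) + (-1.8333)·(-1.8333) + (-1.8333)·(-1.8333) + (1.1667)·(1.1667) + (1.1667)·(1.1667)) / 5 = 10.8333/5 = 2.1667
  S[X,Y] = ((1.1667)·(-3) + (0.1667)·(4) + (-1.8333)·(1) + (-1.8333)·(1) + (1.1667)·(-2) + (1.1667)·(-1)) / 5 = -10/5 = -2
  S[Y,Y] = ((-3)·(-3) + (4)·(4) + (1)·(1) + (1)·(1) + (-2)·(-2) + (-1)·(-1)) / 5 = 32/5 = 6.4
  S = [[2.1667, -2],
 [-2, 6.4]].

Step 3 — invert S. det(S) = 2.1667·6.4 - (-2)² = 9.8667.
  S^{-1} = (1/det) · [[d, -b], [-b, a]] = [[0.6486, 0.2027],
 [0.2027, 0.2196]].

Step 4 — quadratic form (x̄ - mu_0)^T · S^{-1} · (x̄ - mu_0):
  S^{-1} · (x̄ - mu_0) = (2.6892, 0.9966),
  (x̄ - mu_0)^T · [...] = (3.8333)·(2.6892) + (1)·(0.9966) = 11.3052.

Step 5 — scale by n: T² = 6 · 11.3052 = 67.8311.

T² ≈ 67.8311


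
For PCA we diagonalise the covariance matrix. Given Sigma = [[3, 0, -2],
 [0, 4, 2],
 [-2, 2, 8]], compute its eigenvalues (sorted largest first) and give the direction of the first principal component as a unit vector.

Step 1 — characteristic polynomial p(λ) = det(λI - Sigma) = λ³ - tr·λ² + c_1·λ - det, where tr = trace, c_1 = sum of the principal 2×2 minors, det = det(Sigma):
  tr = 3 + 4 + 8 = 15,
  c_1 = (3·4 - (0)²) + (3·8 - (-2)²) + (4·8 - (2)²) = 12 + 20 + 28 = 60,
  det = 3·(4·8 - (2)²) - (0)·((0)·8 - (2)·(-2)) + (-2)·((0)·(2) - 4·(-2)) = 3·(28) - (0)·(4) + (-2)·(8) = 68.
  So p(λ) = λ³ - 15λ² + 60λ - 68.
Step 2 — look for an integer root (rational root theorem: any rational root is an integer divisor of 68). Testing λ = 2:
  p(2) = 8 - 60 + 120 - 68 = 0  ✓
  Dividing out (λ - 2): p(λ) = (λ - 2)(λ² - 13λ + 34).
Step 3 — remaining eigenvalues from the quadratic λ² - 13λ + 34 = 0:
  Δ = 13² - 4·34 = 169 - 136 = 33,  λ = (13 ± √33)/2 = (13 ± 5.7446)/2 ≈ 9.3723 or 3.6277.
  Sorted: λ_1 = 9.3723,  λ_2 = 3.6277,  λ_3 = 2  (check: sum = 15 = tr ✓).

Step 4 — unit eigenvector for λ_1 ≈ 9.3723: v spans the null space of (Sigma - λ_1 I), whose rows are
  r_1 = (-6.3723, 0, -2),  r_2 = (0, -5.3723, 2),  r_3 = (-2, 2, -1.3723).
  v is orthogonal to every row, so take v ∝ r_1 × r_2 = ((0)·(2) - (-2)·(-5.3723), (-2)·(0) - (-6.3723)·(2), (-6.3723)·(-5.3723) - (0)·(0)) ≈ (-10.7446, 12.7446, 34.2337).
  Rescale (multiply by -1 so the first nonzero entry is positive): u = (10.7446, -12.7446, -34.2337).
  ||u|| = √((10.7446)² + (-12.7446)² + (-34.2337)²) = √(1449.8149) ≈ 38.0764,  v_1 = u/||u|| ≈ (0.2822, -0.3347, -0.8991) (||v_1|| = 1).

λ_1 = 9.3723,  λ_2 = 3.6277,  λ_3 = 2;  v_1 ≈ (0.2822, -0.3347, -0.8991)


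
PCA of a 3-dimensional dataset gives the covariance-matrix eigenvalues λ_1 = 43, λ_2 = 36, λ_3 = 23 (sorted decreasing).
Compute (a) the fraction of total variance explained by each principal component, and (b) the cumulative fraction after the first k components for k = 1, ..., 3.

Step 1 — total variance = trace(Sigma) = Σ λ_i = 43 + 36 + 23 = 102.

Step 2 — fraction explained by component i = λ_i / Σ λ:
  PC1: 43/102 = 0.4216
  PC2: 36/102 = 0.3529
  PC3: 23/102 = 0.2255

Step 3 — cumulative fraction after k components = (λ_1 + ... + λ_k) / Σ λ:
  k = 1: 43/102 = 0.4216
  k = 2: (43 + 36)/102 = 79/102 = 0.7745
  k = 3: (43 + 36 + 23)/102 = 102/102 = 1

Summary (fraction, with percent):

explained: PC1 0.4216 (42.16%), PC2 0.3529 (35.29%), PC3 0.2255 (22.55%);  cumulative: 0.4216, 0.7745, 1


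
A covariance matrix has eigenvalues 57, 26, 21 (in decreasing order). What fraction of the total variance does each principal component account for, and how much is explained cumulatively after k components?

Step 1 — total variance = trace(Sigma) = Σ λ_i = 57 + 26 + 21 = 104.

Step 2 — fraction explained by component i = λ_i / Σ λ:
  PC1: 57/104 = 0.5481
  PC2: 26/104 = 0.25
  PC3: 21/104 = 0.2019

Step 3 — cumulative fraction after k components = (λ_1 + ... + λ_k) / Σ λ:
  k = 1: 57/104 = 0.5481
  k = 2: (57 + 26)/104 = 83/104 = 0.7981
  k = 3: (57 + 26 + 21)/104 = 104/104 = 1

Summary (fraction, with percent):

explained: PC1 0.5481 (54.81%), PC2 0.25 (25%), PC3 0.2019 (20.19%);  cumulative: 0.5481, 0.7981, 1


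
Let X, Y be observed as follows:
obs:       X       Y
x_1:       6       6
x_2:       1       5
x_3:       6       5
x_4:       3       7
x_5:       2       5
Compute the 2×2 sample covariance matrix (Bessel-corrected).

Step 1 — column means:
  mean(X) = (6 + 1 + 6 + 3 + 2) / 5 = 18/5 = 3.6
  mean(Y) = (6 + 5 + 5 + 7 + 5) / 5 = 28/5 = 5.6

Step 2 — sample covariance S[i,j] = (1/(n-1)) · Σ_k (x_{k,i} - mean_i) · (x_{k,j} - mean_j), with n-1 = 4.
  S[X,X] = ((2.4)·(2.4) + (-2.6)·(-2.6) + (2.4)·(2.4) + (-0.6)·(-0.6) + (-1.6)·(-1.6)) / 4 = 21.2/4 = 5.3
  S[X,Y] = ((2.4)·(0.4) + (-2.6)·(-0.6) + (2.4)·(-0.6) + (-0.6)·(1.4) + (-1.6)·(-0.6)) / 4 = 1.2/4 = 0.3
  S[Y,Y] = ((0.4)·(0.4) + (-0.6)·(-0.6) + (-0.6)·(-0.6) + (1.4)·(1.4) + (-0.6)·(-0.6)) / 4 = 3.2/4 = 0.8

S is symmetric (S[j,i] = S[i,j]). Assembling:

S = [[5.3, 0.3],
 [0.3, 0.8]]


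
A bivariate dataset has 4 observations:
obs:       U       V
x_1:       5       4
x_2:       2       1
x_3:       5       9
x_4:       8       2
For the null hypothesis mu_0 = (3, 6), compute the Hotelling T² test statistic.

Step 1 — sample mean vector:
  mean(U) = (5 + 2 + 5 + 8) / 4 = 20/4 = 5
  mean(V) = (4 + 1 + 9 + 2) / 4 = 16/4 = 4
  x̄ = (5, 4),  deviation x̄ - mu_0 = (5, 4) - (3, 6) = (2, -2).

Step 2 — sample covariance matrix, S[i,j] = (1/(n-1)) · Σ_k (x_{k,i} - mean_i) · (x_{k,j} - mean_j), divisor n-1 = 3:
  S[U,U] = ((0)·(0) + (-3)·(-3) + (0)·(0) + (3)·(3)) / 3 = 18/3 = 6
  S[U,V] = ((0)·(0) + (-3)·(-3) + (0)·(5) + (3)·(-2)) / 3 = 3/3 = 1
  S[V,V] = ((0)·(0) + (-3)·(-3) + (5)·(5) + (-2)·(-2)) / 3 = 38/3 = 12.6667
  S = [[6, 1],
 [1, 12.6667]].

Step 3 — invert S. det(S) = 6·12.6667 - (1)² = 75.
  S^{-1} = (1/det) · [[d, -b], [-b, a]] = [[0.1689, -0.0133],
 [-0.0133, 0.08]].

Step 4 — quadratic form (x̄ - mu_0)^T · S^{-1} · (x̄ - mu_0):
  S^{-1} · (x̄ - mu_0) = (0.3644, -0.1867),
  (x̄ - mu_0)^T · [...] = (2)·(0.3644) + (-2)·(-0.1867) = 1.1022.

Step 5 — scale by n: T² = 4 · 1.1022 = 4.4089.

T² ≈ 4.4089


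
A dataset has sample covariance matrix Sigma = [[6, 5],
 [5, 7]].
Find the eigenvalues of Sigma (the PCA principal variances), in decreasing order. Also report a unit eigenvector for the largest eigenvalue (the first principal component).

Step 1 — characteristic polynomial of 2×2 Sigma:
  det(Sigma - λI) = λ² - trace · λ + det = 0.
  trace = 6 + 7 = 13, det = 6·7 - (5)² = 17.
Step 2 — discriminant:
  Δ = trace² - 4·det = 169 - 68 = 101.
Step 3 — eigenvalues:
  λ = (trace ± √Δ)/2 = (13 ± 10.0499)/2,
  λ_1 = 11.5249,  λ_2 = 1.4751.

Step 4 — unit eigenvector for λ_1: solve (Sigma - λ_1 I)v = 0. First row:
  (6 - 11.5249)·v_x + (5)·v_y = 0, i.e. (-5.5249)·v_x + (5)·v_y = 0,
  so v ∝ (b, λ_1 - a) = (5, 5.5249) = u.
  ||u|| = √((5)² + (5.5249)²) = √(55.5249) ≈ 7.4515,
  v_1 = u/||u|| ≈ (0.671, 0.7415) (||v_1|| = 1).

λ_1 = 11.5249,  λ_2 = 1.4751;  v_1 ≈ (0.671, 0.7415)


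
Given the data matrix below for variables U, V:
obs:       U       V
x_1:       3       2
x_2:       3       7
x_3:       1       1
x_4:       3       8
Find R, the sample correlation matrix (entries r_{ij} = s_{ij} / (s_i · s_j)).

Step 1 — column means:
  mean(U) = (3 + 3 + 1 + 3) / 4 = 10/4 = 2.5
  mean(V) = (2 + 7 + 1 + 8) / 4 = 18/4 = 4.5

Step 2 — sample variances and covariances s[i,j] = (1/(n-1)) · Σ_k (x_{k,i} - mean_i) · (x_{k,j} - mean_j), with n-1 = 3:
  s[U,U] = ((0.5)·(0.5) + (0.5)·(0.5) + (-1.5)·(-1.5) + (0.5)·(0.5)) / 3 = 3/3 = 1
  s[U,V] = ((0.5)·(-2.5) + (0.5)·(2.5) + (-1.5)·(-3.5) + (0.5)·(3.5)) / 3 = 7/3 = 2.3333
  s[V,V] = ((-2.5)·(-2.5) + (2.5)·(2.5) + (-3.5)·(-3.5) + (3.5)·(3.5)) / 3 = 37/3 = 12.3333
  Sample standard deviations s_i = √(s[i,i]):
  s(U) = √(1) = 1
  s(V) = √(12.3333) = 3.5119

Step 3 — r_{ij} = s_{ij} / (s_i · s_j):
  r[U,U] = 1 (diagonal).
  r[U,V] = 2.3333 / (1 · 3.5119) = 2.3333 / 3.5119 = 0.6644
  r[V,V] = 1 (diagonal).

R is symmetric with unit diagonal. Assembling:

R = [[1, 0.6644],
 [0.6644, 1]]


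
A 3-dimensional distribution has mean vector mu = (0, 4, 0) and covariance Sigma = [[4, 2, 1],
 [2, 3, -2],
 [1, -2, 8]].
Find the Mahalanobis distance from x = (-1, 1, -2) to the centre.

Step 1 — centre the observation: (x - mu) = (-1, -3, -2).

Step 2 — invert Sigma (cofactor / det for 3×3, or solve directly):
  Sigma^{-1} = [[0.5405, -0.4865, -0.1892],
 [-0.4865, 0.8378, 0.2703],
 [-0.1892, 0.2703, 0.2162]].

Step 3 — form the quadratic (x - mu)^T · Sigma^{-1} · (x - mu):
  Sigma^{-1} · (x - mu) = (1.2973, -2.5676, -1.0541).
  (x - mu)^T · [Sigma^{-1} · (x - mu)] = (-1)·(1.2973) + (-3)·(-2.5676) + (-2)·(-1.0541) = 8.5135.

Step 4 — take square root: d = √(8.5135) ≈ 2.9178.

d(x, mu) = √(8.5135) ≈ 2.9178


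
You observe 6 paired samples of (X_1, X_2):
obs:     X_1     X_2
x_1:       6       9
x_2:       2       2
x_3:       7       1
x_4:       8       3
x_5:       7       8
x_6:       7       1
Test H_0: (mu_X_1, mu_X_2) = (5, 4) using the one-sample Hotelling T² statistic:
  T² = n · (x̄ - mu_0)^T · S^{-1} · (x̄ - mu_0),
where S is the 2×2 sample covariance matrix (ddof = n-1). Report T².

Step 1 — sample mean vector:
  mean(X_1) = (6 + 2 + 7 + 8 + 7 + 7) / 6 = 37/6 = 6.1667
  mean(X_2) = (9 + 2 + 1 + 3 + 8 + 1) / 6 = 24/6 = 4
  x̄ = (6.1667, 4),  deviation x̄ - mu_0 = (6.1667, 4) - (5, 4) = (1.1667, 0).

Step 2 — sample covariance matrix, S[i,j] = (1/(n-1)) · Σ_k (x_{k,i} - mean_i) · (x_{k,j} - mean_j), divisor n-1 = 5:
  S[X_1,X_1] = ((-0.1667)·(-0.1667) + (-4.1667)·(-4.1667) + (0.8333)·(0.8333) + (1.8333)·(1.8333) + (0.8333)·(0.8333) + (0.8333)·(0.8333)) / 5 = 22.8333/5 = 4.5667
  S[X_1,X_2] = ((-0.1667)·(5) + (-4.1667)·(-2) + (0.8333)·(-3) + (1.8333)·(-1) + (0.8333)·(4) + (0.8333)·(-3)) / 5 = 4/5 = 0.8
  S[X_2,X_2] = ((5)·(5) + (-2)·(-2) + (-3)·(-3) + (-1)·(-1) + (4)·(4) + (-3)·(-3)) / 5 = 64/5 = 12.8
  S = [[4.5667, 0.8],
 [0.8, 12.8]].

Step 3 — invert S. det(S) = 4.5667·12.8 - (0.8)² = 57.8133.
  S^{-1} = (1/det) · [[d, -b], [-b, a]] = [[0.2214, -0.0138],
 [-0.0138, 0.079]].

Step 4 — quadratic form (x̄ - mu_0)^T · S^{-1} · (x̄ - mu_0):
  S^{-1} · (x̄ - mu_0) = (0.2583, -0.0161),
  (x̄ - mu_0)^T · [...] = (1.1667)·(0.2583) + (0)·(-0.0161) = 0.3014.

Step 5 — scale by n: T² = 6 · 0.3014 = 1.8081.

T² ≈ 1.8081


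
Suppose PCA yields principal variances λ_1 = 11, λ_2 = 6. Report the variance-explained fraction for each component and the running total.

Step 1 — total variance = trace(Sigma) = Σ λ_i = 11 + 6 = 17.

Step 2 — fraction explained by component i = λ_i / Σ λ:
  PC1: 11/17 = 0.6471
  PC2: 6/17 = 0.3529

Step 3 — cumulative fraction after k components = (λ_1 + ... + λ_k) / Σ λ:
  k = 1: 11/17 = 0.6471
  k = 2: (11 + 6)/17 = 17/17 = 1

Summary (fraction, with percent):

explained: PC1 0.6471 (64.71%), PC2 0.3529 (35.29%);  cumulative: 0.6471, 1


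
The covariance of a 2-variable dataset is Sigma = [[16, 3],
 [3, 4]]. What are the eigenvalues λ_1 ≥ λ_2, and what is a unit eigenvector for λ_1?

Step 1 — characteristic polynomial of 2×2 Sigma:
  det(Sigma - λI) = λ² - trace · λ + det = 0.
  trace = 16 + 4 = 20, det = 16·4 - (3)² = 55.
Step 2 — discriminant:
  Δ = trace² - 4·det = 400 - 220 = 180.
Step 3 — eigenvalues:
  λ = (trace ± √Δ)/2 = (20 ± 13.4164)/2,
  λ_1 = 16.7082,  λ_2 = 3.2918.

Step 4 — unit eigenvector for λ_1: solve (Sigma - λ_1 I)v = 0. First row:
  (16 - 16.7082)·v_x + (3)·v_y = 0, i.e. (-0.7082)·v_x + (3)·v_y = 0,
  so v ∝ (b, λ_1 - a) = (3, 0.7082) = u.
  ||u|| = √((3)² + (0.7082)²) = √(9.5016) ≈ 3.0825,
  v_1 = u/||u|| ≈ (0.9732, 0.2298) (||v_1|| = 1).

λ_1 = 16.7082,  λ_2 = 3.2918;  v_1 ≈ (0.9732, 0.2298)


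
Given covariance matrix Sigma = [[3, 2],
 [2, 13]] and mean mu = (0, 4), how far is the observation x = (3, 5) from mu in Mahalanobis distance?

Step 1 — centre the observation: (x - mu) = (3, 1).

Step 2 — invert Sigma. det(Sigma) = 3·13 - (2)² = 35.
  Sigma^{-1} = (1/det) · [[d, -b], [-b, a]] = [[0.3714, -0.0571],
 [-0.0571, 0.0857]].

Step 3 — form the quadratic (x - mu)^T · Sigma^{-1} · (x - mu):
  Sigma^{-1} · (x - mu) = (1.0571, -0.0857).
  (x - mu)^T · [Sigma^{-1} · (x - mu)] = (3)·(1.0571) + (1)·(-0.0857) = 3.0857.

Step 4 — take square root: d = √(3.0857) ≈ 1.7566.

d(x, mu) = √(3.0857) ≈ 1.7566


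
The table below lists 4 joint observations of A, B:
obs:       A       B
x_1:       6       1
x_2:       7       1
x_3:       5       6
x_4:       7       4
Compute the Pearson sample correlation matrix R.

Step 1 — column means:
  mean(A) = (6 + 7 + 5 + 7) / 4 = 25/4 = 6.25
  mean(B) = (1 + 1 + 6 + 4) / 4 = 12/4 = 3

Step 2 — sample variances and covariances s[i,j] = (1/(n-1)) · Σ_k (x_{k,i} - mean_i) · (x_{k,j} - mean_j), with n-1 = 3:
  s[A,A] = ((-0.25)·(-0.25) + (0.75)·(0.75) + (-1.25)·(-1.25) + (0.75)·(0.75)) / 3 = 2.75/3 = 0.9167
  s[A,B] = ((-0.25)·(-2) + (0.75)·(-2) + (-1.25)·(3) + (0.75)·(1)) / 3 = -4/3 = -1.3333
  s[B,B] = ((-2)·(-2) + (-2)·(-2) + (3)·(3) + (1)·(1)) / 3 = 18/3 = 6
  Sample standard deviations s_i = √(s[i,i]):
  s(A) = √(0.9167) = 0.9574
  s(B) = √(6) = 2.4495

Step 3 — r_{ij} = s_{ij} / (s_i · s_j):
  r[A,A] = 1 (diagonal).
  r[A,B] = -1.3333 / (0.9574 · 2.4495) = -1.3333 / 2.3452 = -0.5685
  r[B,B] = 1 (diagonal).

R is symmetric with unit diagonal. Assembling:

R = [[1, -0.5685],
 [-0.5685, 1]]


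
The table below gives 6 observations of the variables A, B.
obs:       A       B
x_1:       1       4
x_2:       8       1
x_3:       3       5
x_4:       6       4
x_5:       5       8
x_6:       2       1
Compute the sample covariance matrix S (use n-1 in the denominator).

Step 1 — column means:
  mean(A) = (1 + 8 + 3 + 6 + 5 + 2) / 6 = 25/6 = 4.1667
  mean(B) = (4 + 1 + 5 + 4 + 8 + 1) / 6 = 23/6 = 3.8333

Step 2 — sample covariance S[i,j] = (1/(n-1)) · Σ_k (x_{k,i} - mean_i) · (x_{k,j} - mean_j), with n-1 = 5.
  S[A,A] = ((-3.1667)·(-3.1667) + (3.8333)·(3.8333) + (-1.1667)·(-1.1667) + (1.8333)·(1.8333) + (0.8333)·(0.8333) + (-2.1667)·(-2.1667)) / 5 = 34.8333/5 = 6.9667
  S[A,B] = ((-3.1667)·(0.1667) + (3.8333)·(-2.8333) + (-1.1667)·(1.1667) + (1.8333)·(0.1667) + (0.8333)·(4.1667) + (-2.1667)·(-2.8333)) / 5 = -2.8333/5 = -0.5667
  S[B,B] = ((0.1667)·(0.1667) + (-2.8333)·(-2.8333) + (1.1667)·(1.1667) + (0.1667)·(0.1667) + (4.1667)·(4.1667) + (-2.8333)·(-2.8333)) / 5 = 34.8333/5 = 6.9667

S is symmetric (S[j,i] = S[i,j]). Assembling:

S = [[6.9667, -0.5667],
 [-0.5667, 6.9667]]


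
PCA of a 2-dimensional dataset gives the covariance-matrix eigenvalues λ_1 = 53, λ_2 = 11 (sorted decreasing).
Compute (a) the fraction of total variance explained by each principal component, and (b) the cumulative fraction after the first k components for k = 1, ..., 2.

Step 1 — total variance = trace(Sigma) = Σ λ_i = 53 + 11 = 64.

Step 2 — fraction explained by component i = λ_i / Σ λ:
  PC1: 53/64 = 0.8281
  PC2: 11/64 = 0.1719

Step 3 — cumulative fraction after k components = (λ_1 + ... + λ_k) / Σ λ:
  k = 1: 53/64 = 0.8281
  k = 2: (53 + 11)/64 = 64/64 = 1

Summary (fraction, with percent):

explained: PC1 0.8281 (82.81%), PC2 0.1719 (17.19%);  cumulative: 0.8281, 1


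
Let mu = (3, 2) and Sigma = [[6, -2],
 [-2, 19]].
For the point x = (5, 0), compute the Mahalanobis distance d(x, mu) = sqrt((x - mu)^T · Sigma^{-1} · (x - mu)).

Step 1 — centre the observation: (x - mu) = (2, -2).

Step 2 — invert Sigma. det(Sigma) = 6·19 - (-2)² = 110.
  Sigma^{-1} = (1/det) · [[d, -b], [-b, a]] = [[0.1727, 0.0182],
 [0.0182, 0.0545]].

Step 3 — form the quadratic (x - mu)^T · Sigma^{-1} · (x - mu):
  Sigma^{-1} · (x - mu) = (0.3091, -0.0727).
  (x - mu)^T · [Sigma^{-1} · (x - mu)] = (2)·(0.3091) + (-2)·(-0.0727) = 0.7636.

Step 4 — take square root: d = √(0.7636) ≈ 0.8739.

d(x, mu) = √(0.7636) ≈ 0.8739


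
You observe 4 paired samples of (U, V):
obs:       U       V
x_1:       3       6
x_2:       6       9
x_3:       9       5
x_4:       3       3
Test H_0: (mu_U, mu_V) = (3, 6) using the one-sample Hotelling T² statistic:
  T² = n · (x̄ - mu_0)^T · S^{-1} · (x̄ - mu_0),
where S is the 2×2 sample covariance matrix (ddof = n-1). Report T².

Step 1 — sample mean vector:
  mean(U) = (3 + 6 + 9 + 3) / 4 = 21/4 = 5.25
  mean(V) = (6 + 9 + 5 + 3) / 4 = 23/4 = 5.75
  x̄ = (5.25, 5.75),  deviation x̄ - mu_0 = (5.25, 5.75) - (3, 6) = (2.25, -0.25).

Step 2 — sample covariance matrix, S[i,j] = (1/(n-1)) · Σ_k (x_{k,i} - mean_i) · (x_{k,j} - mean_j), divisor n-1 = 3:
  S[U,U] = ((-2.25)·(-2.25) + (0.75)·(0.75) + (3.75)·(3.75) + (-2.25)·(-2.25)) / 3 = 24.75/3 = 8.25
  S[U,V] = ((-2.25)·(0.25) + (0.75)·(3.25) + (3.75)·(-0.75) + (-2.25)·(-2.75)) / 3 = 5.25/3 = 1.75
  S[V,V] = ((0.25)·(0.25) + (3.25)·(3.25) + (-0.75)·(-0.75) + (-2.75)·(-2.75)) / 3 = 18.75/3 = 6.25
  S = [[8.25, 1.75],
 [1.75, 6.25]].

Step 3 — invert S. det(S) = 8.25·6.25 - (1.75)² = 48.5.
  S^{-1} = (1/det) · [[d, -b], [-b, a]] = [[0.1289, -0.0361],
 [-0.0361, 0.1701]].

Step 4 — quadratic form (x̄ - mu_0)^T · S^{-1} · (x̄ - mu_0):
  S^{-1} · (x̄ - mu_0) = (0.299, -0.1237),
  (x̄ - mu_0)^T · [...] = (2.25)·(0.299) + (-0.25)·(-0.1237) = 0.7036.

Step 5 — scale by n: T² = 4 · 0.7036 = 2.8144.

T² ≈ 2.8144


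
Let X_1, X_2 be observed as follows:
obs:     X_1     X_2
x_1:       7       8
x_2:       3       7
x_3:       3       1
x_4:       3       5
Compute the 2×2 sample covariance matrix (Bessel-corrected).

Step 1 — column means:
  mean(X_1) = (7 + 3 + 3 + 3) / 4 = 16/4 = 4
  mean(X_2) = (8 + 7 + 1 + 5) / 4 = 21/4 = 5.25

Step 2 — sample covariance S[i,j] = (1/(n-1)) · Σ_k (x_{k,i} - mean_i) · (x_{k,j} - mean_j), with n-1 = 3.
  S[X_1,X_1] = ((3)·(3) + (-1)·(-1) + (-1)·(-1) + (-1)·(-1)) / 3 = 12/3 = 4
  S[X_1,X_2] = ((3)·(2.75) + (-1)·(1.75) + (-1)·(-4.25) + (-1)·(-0.25)) / 3 = 11/3 = 3.6667
  S[X_2,X_2] = ((2.75)·(2.75) + (1.75)·(1.75) + (-4.25)·(-4.25) + (-0.25)·(-0.25)) / 3 = 28.75/3 = 9.5833

S is symmetric (S[j,i] = S[i,j]). Assembling:

S = [[4, 3.6667],
 [3.6667, 9.5833]]


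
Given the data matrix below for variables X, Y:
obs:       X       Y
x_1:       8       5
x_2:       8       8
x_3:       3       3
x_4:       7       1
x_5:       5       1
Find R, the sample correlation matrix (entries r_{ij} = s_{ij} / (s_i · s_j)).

Step 1 — column means:
  mean(X) = (8 + 8 + 3 + 7 + 5) / 5 = 31/5 = 6.2
  mean(Y) = (5 + 8 + 3 + 1 + 1) / 5 = 18/5 = 3.6

Step 2 — sample variances and covariances s[i,j] = (1/(n-1)) · Σ_k (x_{k,i} - mean_i) · (x_{k,j} - mean_j), with n-1 = 4:
  s[X,X] = ((1.8)·(1.8) + (1.8)·(1.8) + (-3.2)·(-3.2) + (0.8)·(0.8) + (-1.2)·(-1.2)) / 4 = 18.8/4 = 4.7
  s[X,Y] = ((1.8)·(1.4) + (1.8)·(4.4) + (-3.2)·(-0.6) + (0.8)·(-2.6) + (-1.2)·(-2.6)) / 4 = 13.4/4 = 3.35
  s[Y,Y] = ((1.4)·(1.4) + (4.4)·(4.4) + (-0.6)·(-0.6) + (-2.6)·(-2.6) + (-2.6)·(-2.6)) / 4 = 35.2/4 = 8.8
  Sample standard deviations s_i = √(s[i,i]):
  s(X) = √(4.7) = 2.1679
  s(Y) = √(8.8) = 2.9665

Step 3 — r_{ij} = s_{ij} / (s_i · s_j):
  r[X,X] = 1 (diagonal).
  r[X,Y] = 3.35 / (2.1679 · 2.9665) = 3.35 / 6.4312 = 0.5209
  r[Y,Y] = 1 (diagonal).

R is symmetric with unit diagonal. Assembling:

R = [[1, 0.5209],
 [0.5209, 1]]


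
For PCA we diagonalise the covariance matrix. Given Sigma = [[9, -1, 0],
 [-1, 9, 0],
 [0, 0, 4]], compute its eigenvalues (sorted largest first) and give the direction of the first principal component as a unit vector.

Step 1 — characteristic polynomial p(λ) = det(λI - Sigma) = λ³ - tr·λ² + c_1·λ - det, where tr = trace, c_1 = sum of the principal 2×2 minors, det = det(Sigma):
  tr = 9 + 9 + 4 = 22,
  c_1 = (9·9 - (-1)²) + (9·4 - (0)²) + (9·4 - (0)²) = 80 + 36 + 36 = 152,
  det = 9·(9·4 - (0)²) - (-1)·((-1)·4 - (0)·(0)) + (0)·((-1)·(0) - 9·(0)) = 9·(36) - (-1)·(-4) + (0)·(0) = 320.
  So p(λ) = λ³ - 22λ² + 152λ - 320.
Step 2 — look for an integer root (rational root theorem: any rational root is an integer divisor of 320). Testing λ = 4:
  p(4) = 64 - 352 + 608 - 320 = 0  ✓
  Dividing out (λ - 4): p(λ) = (λ - 4)(λ² - 18λ + 80).
Step 3 — remaining eigenvalues from the quadratic λ² - 18λ + 80 = 0:
  Δ = 18² - 4·80 = 324 - 320 = 4,  λ = (18 ± √4)/2 = (18 ± 2)/2 = 10 or 8.
  Sorted: λ_1 = 10,  λ_2 = 8,  λ_3 = 4  (check: sum = 22 = tr ✓).

Step 4 — unit eigenvector for λ_1 = 10: v spans the null space of (Sigma - λ_1 I), whose rows are
  r_1 = (-1, -1, 0),  r_2 = (-1, -1, 0),  r_3 = (0, 0, -6).
  v is orthogonal to every row, so take v ∝ r_1 × r_3 = ((-1)·(-6) - (0)·(0), (0)·(0) - (-1)·(-6), (-1)·(0) - (-1)·(0)) = (6, -6, 0).
  Rescale (divide by 6): u = (1, -1, 0).
  ||u|| = √((1)² + (-1)² + (0)²) = √(2) ≈ 1.4142,  v_1 = u/||u|| ≈ (0.7071, -0.7071, 0) (||v_1|| = 1).

λ_1 = 10,  λ_2 = 8,  λ_3 = 4;  v_1 ≈ (0.7071, -0.7071, 0)


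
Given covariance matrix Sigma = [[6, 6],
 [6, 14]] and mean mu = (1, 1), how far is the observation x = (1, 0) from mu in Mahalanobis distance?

Step 1 — centre the observation: (x - mu) = (0, -1).

Step 2 — invert Sigma. det(Sigma) = 6·14 - (6)² = 48.
  Sigma^{-1} = (1/det) · [[d, -b], [-b, a]] = [[0.2917, -0.125],
 [-0.125, 0.125]].

Step 3 — form the quadratic (x - mu)^T · Sigma^{-1} · (x - mu):
  Sigma^{-1} · (x - mu) = (0.125, -0.125).
  (x - mu)^T · [Sigma^{-1} · (x - mu)] = (0)·(0.125) + (-1)·(-0.125) = 0.125.

Step 4 — take square root: d = √(0.125) ≈ 0.3536.

d(x, mu) = √(0.125) ≈ 0.3536


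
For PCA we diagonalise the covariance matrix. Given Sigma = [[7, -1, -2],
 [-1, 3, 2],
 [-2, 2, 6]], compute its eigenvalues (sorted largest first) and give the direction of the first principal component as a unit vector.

Step 1 — characteristic polynomial p(λ) = det(λI - Sigma) = λ³ - tr·λ² + c_1·λ - det, where tr = trace, c_1 = sum of the principal 2×2 minors, det = det(Sigma):
  tr = 7 + 3 + 6 = 16,
  c_1 = (7·3 - (-1)²) + (7·6 - (-2)²) + (3·6 - (2)²) = 20 + 38 + 14 = 72,
  det = 7·(3·6 - (2)²) - (-1)·((-1)·6 - (2)·(-2)) + (-2)·((-1)·(2) - 3·(-2)) = 7·(14) - (-1)·(-2) + (-2)·(4) = 88.
  So p(λ) = λ³ - 16λ² + 72λ - 88.
Step 2 — look for an integer root (rational root theorem: any rational root is an integer divisor of 88). Testing λ = 2:
  p(2) = 8 - 64 + 144 - 88 = 0  ✓
  Dividing out (λ - 2): p(λ) = (λ - 2)(λ² - 14λ + 44).
Step 3 — remaining eigenvalues from the quadratic λ² - 14λ + 44 = 0:
  Δ = 14² - 4·44 = 196 - 176 = 20,  λ = (14 ± √20)/2 = (14 ± 4.4721)/2 ≈ 9.2361 or 4.7639.
  Sorted: λ_1 = 9.2361,  λ_2 = 4.7639,  λ_3 = 2  (check: sum = 16 = tr ✓).

Step 4 — unit eigenvector for λ_1 ≈ 9.2361: v spans the null space of (Sigma - λ_1 I), whose rows are
  r_1 = (-2.2361, -1, -2),  r_2 = (-1, -6.2361, 2),  r_3 = (-2, 2, -3.2361).
  v is orthogonal to every row, so take v ∝ r_1 × r_2 = ((-1)·(2) - (-2)·(-6.2361), (-2)·(-1) - (-2.2361)·(2), (-2.2361)·(-6.2361) - (-1)·(-1)) ≈ (-14.4721, 6.4721, 12.9443).
  Rescale (multiply by -1 so the first nonzero entry is positive): u = (14.4721, -6.4721, -12.9443).
  ||u|| = √((14.4721)² + (-6.4721)² + (-12.9443)²) = √(418.8854) ≈ 20.4667,  v_1 = u/||u|| ≈ (0.7071, -0.3162, -0.6325) (||v_1|| = 1).

λ_1 = 9.2361,  λ_2 = 4.7639,  λ_3 = 2;  v_1 ≈ (0.7071, -0.3162, -0.6325)


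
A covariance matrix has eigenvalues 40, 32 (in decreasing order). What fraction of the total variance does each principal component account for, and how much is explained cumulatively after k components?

Step 1 — total variance = trace(Sigma) = Σ λ_i = 40 + 32 = 72.

Step 2 — fraction explained by component i = λ_i / Σ λ:
  PC1: 40/72 = 0.5556
  PC2: 32/72 = 0.4444

Step 3 — cumulative fraction after k components = (λ_1 + ... + λ_k) / Σ λ:
  k = 1: 40/72 = 0.5556
  k = 2: (40 + 32)/72 = 72/72 = 1

Summary (fraction, with percent):

explained: PC1 0.5556 (55.56%), PC2 0.4444 (44.44%);  cumulative: 0.5556, 1


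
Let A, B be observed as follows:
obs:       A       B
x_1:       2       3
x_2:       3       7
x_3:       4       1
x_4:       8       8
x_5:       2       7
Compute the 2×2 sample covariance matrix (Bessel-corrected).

Step 1 — column means:
  mean(A) = (2 + 3 + 4 + 8 + 2) / 5 = 19/5 = 3.8
  mean(B) = (3 + 7 + 1 + 8 + 7) / 5 = 26/5 = 5.2

Step 2 — sample covariance S[i,j] = (1/(n-1)) · Σ_k (x_{k,i} - mean_i) · (x_{k,j} - mean_j), with n-1 = 4.
  S[A,A] = ((-1.8)·(-1.8) + (-0.8)·(-0.8) + (0.2)·(0.2) + (4.2)·(4.2) + (-1.8)·(-1.8)) / 4 = 24.8/4 = 6.2
  S[A,B] = ((-1.8)·(-2.2) + (-0.8)·(1.8) + (0.2)·(-4.2) + (4.2)·(2.8) + (-1.8)·(1.8)) / 4 = 10.2/4 = 2.55
  S[B,B] = ((-2.2)·(-2.2) + (1.8)·(1.8) + (-4.2)·(-4.2) + (2.8)·(2.8) + (1.8)·(1.8)) / 4 = 36.8/4 = 9.2

S is symmetric (S[j,i] = S[i,j]). Assembling:

S = [[6.2, 2.55],
 [2.55, 9.2]]


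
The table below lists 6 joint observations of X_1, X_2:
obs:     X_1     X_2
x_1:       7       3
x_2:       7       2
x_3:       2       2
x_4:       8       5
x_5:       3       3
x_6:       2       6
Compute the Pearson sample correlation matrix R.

Step 1 — column means:
  mean(X_1) = (7 + 7 + 2 + 8 + 3 + 2) / 6 = 29/6 = 4.8333
  mean(X_2) = (3 + 2 + 2 + 5 + 3 + 6) / 6 = 21/6 = 3.5

Step 2 — sample variances and covariances s[i,j] = (1/(n-1)) · Σ_k (x_{k,i} - mean_i) · (x_{k,j} - mean_j), with n-1 = 5:
  s[X_1,X_1] = ((2.1667)·(2.1667) + (2.1667)·(2.1667) + (-2.8333)·(-2.8333) + (3.1667)·(3.1667) + (-1.8333)·(-1.8333) + (-2.8333)·(-2.8333)) / 5 = 38.8333/5 = 7.7667
  s[X_1,X_2] = ((2.1667)·(-0.5) + (2.1667)·(-1.5) + (-2.8333)·(-1.5) + (3.1667)·(1.5) + (-1.8333)·(-0.5) + (-2.8333)·(2.5)) / 5 = -1.5/5 = -0.3
  s[X_2,X_2] = ((-0.5)·(-0.5) + (-1.5)·(-1.5) + (-1.5)·(-1.5) + (1.5)·(1.5) + (-0.5)·(-0.5) + (2.5)·(2.5)) / 5 = 13.5/5 = 2.7
  Sample standard deviations s_i = √(s[i,i]):
  s(X_1) = √(7.7667) = 2.7869
  s(X_2) = √(2.7) = 1.6432

Step 3 — r_{ij} = s_{ij} / (s_i · s_j):
  r[X_1,X_1] = 1 (diagonal).
  r[X_1,X_2] = -0.3 / (2.7869 · 1.6432) = -0.3 / 4.5793 = -0.0655
  r[X_2,X_2] = 1 (diagonal).

R is symmetric with unit diagonal. Assembling:

R = [[1, -0.0655],
 [-0.0655, 1]]


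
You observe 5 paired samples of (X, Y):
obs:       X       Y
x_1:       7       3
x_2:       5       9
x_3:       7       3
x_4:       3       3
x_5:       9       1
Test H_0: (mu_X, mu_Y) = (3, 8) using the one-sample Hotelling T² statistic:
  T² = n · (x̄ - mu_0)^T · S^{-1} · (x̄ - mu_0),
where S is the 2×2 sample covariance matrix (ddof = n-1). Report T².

Step 1 — sample mean vector:
  mean(X) = (7 + 5 + 7 + 3 + 9) / 5 = 31/5 = 6.2
  mean(Y) = (3 + 9 + 3 + 3 + 1) / 5 = 19/5 = 3.8
  x̄ = (6.2, 3.8),  deviation x̄ - mu_0 = (6.2, 3.8) - (3, 8) = (3.2, -4.2).

Step 2 — sample covariance matrix, S[i,j] = (1/(n-1)) · Σ_k (x_{k,i} - mean_i) · (x_{k,j} - mean_j), divisor n-1 = 4:
  S[X,X] = ((0.8)·(0.8) + (-1.2)·(-1.2) + (0.8)·(0.8) + (-3.2)·(-3.2) + (2.8)·(2.8)) / 4 = 20.8/4 = 5.2
  S[X,Y] = ((0.8)·(-0.8) + (-1.2)·(5.2) + (0.8)·(-0.8) + (-3.2)·(-0.8) + (2.8)·(-2.8)) / 4 = -12.8/4 = -3.2
  S[Y,Y] = ((-0.8)·(-0.8) + (5.2)·(5.2) + (-0.8)·(-0.8) + (-0.8)·(-0.8) + (-2.8)·(-2.8)) / 4 = 36.8/4 = 9.2
  S = [[5.2, -3.2],
 [-3.2, 9.2]].

Step 3 — invert S. det(S) = 5.2·9.2 - (-3.2)² = 37.6.
  S^{-1} = (1/det) · [[d, -b], [-b, a]] = [[0.2447, 0.0851],
 [0.0851, 0.1383]].

Step 4 — quadratic form (x̄ - mu_0)^T · S^{-1} · (x̄ - mu_0):
  S^{-1} · (x̄ - mu_0) = (0.4255, -0.3085),
  (x̄ - mu_0)^T · [...] = (3.2)·(0.4255) + (-4.2)·(-0.3085) = 2.6574.

Step 5 — scale by n: T² = 5 · 2.6574 = 13.2872.

T² ≈ 13.2872


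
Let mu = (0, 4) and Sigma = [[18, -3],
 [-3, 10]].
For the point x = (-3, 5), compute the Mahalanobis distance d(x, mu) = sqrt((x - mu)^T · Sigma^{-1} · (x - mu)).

Step 1 — centre the observation: (x - mu) = (-3, 1).

Step 2 — invert Sigma. det(Sigma) = 18·10 - (-3)² = 171.
  Sigma^{-1} = (1/det) · [[d, -b], [-b, a]] = [[0.0585, 0.0175],
 [0.0175, 0.1053]].

Step 3 — form the quadratic (x - mu)^T · Sigma^{-1} · (x - mu):
  Sigma^{-1} · (x - mu) = (-0.1579, 0.0526).
  (x - mu)^T · [Sigma^{-1} · (x - mu)] = (-3)·(-0.1579) + (1)·(0.0526) = 0.5263.

Step 4 — take square root: d = √(0.5263) ≈ 0.7255.

d(x, mu) = √(0.5263) ≈ 0.7255


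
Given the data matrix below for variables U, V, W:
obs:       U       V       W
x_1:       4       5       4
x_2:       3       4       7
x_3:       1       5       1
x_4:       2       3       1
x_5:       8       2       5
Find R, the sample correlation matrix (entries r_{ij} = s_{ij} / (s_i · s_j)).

Step 1 — column means:
  mean(U) = (4 + 3 + 1 + 2 + 8) / 5 = 18/5 = 3.6
  mean(V) = (5 + 4 + 5 + 3 + 2) / 5 = 19/5 = 3.8
  mean(W) = (4 + 7 + 1 + 1 + 5) / 5 = 18/5 = 3.6

Step 2 — sample variances and covariances s[i,j] = (1/(n-1)) · Σ_k (x_{k,i} - mean_i) · (x_{k,j} - mean_j), with n-1 = 4:
  s[U,U] = ((0.4)·(0.4) + (-0.6)·(-0.6) + (-2.6)·(-2.6) + (-1.6)·(-1.6) + (4.4)·(4.4)) / 4 = 29.2/4 = 7.3
  s[U,V] = ((0.4)·(1.2) + (-0.6)·(0.2) + (-2.6)·(1.2) + (-1.6)·(-0.8) + (4.4)·(-1.8)) / 4 = -9.4/4 = -2.35
  s[U,W] = ((0.4)·(0.4) + (-0.6)·(3.4) + (-2.6)·(-2.6) + (-1.6)·(-2.6) + (4.4)·(1.4)) / 4 = 15.2/4 = 3.8
  s[V,V] = ((1.2)·(1.2) + (0.2)·(0.2) + (1.2)·(1.2) + (-0.8)·(-0.8) + (-1.8)·(-1.8)) / 4 = 6.8/4 = 1.7
  s[V,W] = ((1.2)·(0.4) + (0.2)·(3.4) + (1.2)·(-2.6) + (-0.8)·(-2.6) + (-1.8)·(1.4)) / 4 = -2.4/4 = -0.6
  s[W,W] = ((0.4)·(0.4) + (3.4)·(3.4) + (-2.6)·(-2.6) + (-2.6)·(-2.6) + (1.4)·(1.4)) / 4 = 27.2/4 = 6.8
  Sample standard deviations s_i = √(s[i,i]):
  s(U) = √(7.3) = 2.7019
  s(V) = √(1.7) = 1.3038
  s(W) = √(6.8) = 2.6077

Step 3 — r_{ij} = s_{ij} / (s_i · s_j):
  r[U,U] = 1 (diagonal).
  r[U,V] = -2.35 / (2.7019 · 1.3038) = -2.35 / 3.5228 = -0.6671
  r[U,W] = 3.8 / (2.7019 · 2.6077) = 3.8 / 7.0456 = 0.5393
  r[V,V] = 1 (diagonal).
  r[V,W] = -0.6 / (1.3038 · 2.6077) = -0.6 / 3.4 = -0.1765
  r[W,W] = 1 (diagonal).

R is symmetric with unit diagonal. Assembling:

R = [[1, -0.6671, 0.5393],
 [-0.6671, 1, -0.1765],
 [0.5393, -0.1765, 1]]
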